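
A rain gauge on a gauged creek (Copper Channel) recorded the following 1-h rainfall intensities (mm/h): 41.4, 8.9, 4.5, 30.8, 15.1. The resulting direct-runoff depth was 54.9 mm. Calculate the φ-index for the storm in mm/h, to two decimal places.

φ ≈ 10.80 mm/h

Only the 3 blocks with intensity above φ contribute runoff: 41.4, 30.8, 15.1 mm/h.
Σ(I−φ)·Δt = d  ⇒  (41.4+30.8+15.1 − 3φ)·1 = 54.9
φ = (87.30 − 54.9/1) / 3 = 10.80 mm/h.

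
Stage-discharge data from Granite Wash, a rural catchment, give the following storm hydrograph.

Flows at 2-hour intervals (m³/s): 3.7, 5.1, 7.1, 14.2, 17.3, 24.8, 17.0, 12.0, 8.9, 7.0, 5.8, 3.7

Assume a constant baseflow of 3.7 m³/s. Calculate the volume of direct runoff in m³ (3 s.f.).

Direct-runoff ordinates (Q − Q_b): 0.0, 1.4, 3.4, 10.5, 13.6, 21.1, 13.3, 8.3, 5.2, 3.3, 2.1, 0.0 m³/s.
ΣQ_DR = 82.20 m³/s.
With Δt = 2 h = 7200 s, V = ΣQ_DR · Δt = 82.20 × 7200 = 5.92 × 10^5 m³.

V ≈ 5.92 × 10^5 m³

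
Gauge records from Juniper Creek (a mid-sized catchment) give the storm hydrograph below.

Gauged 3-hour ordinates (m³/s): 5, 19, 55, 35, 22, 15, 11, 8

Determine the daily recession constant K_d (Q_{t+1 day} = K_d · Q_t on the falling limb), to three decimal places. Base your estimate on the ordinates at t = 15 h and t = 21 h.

Between t = 15 h and t = 21 h the flow falls from 15 to 8 m³/s over 2×3 h = 6 h.
Per-interval ratio K = (8/15)^(1/2) = 0.7303; K_d = K^(24/3) = 0.081.

K_d ≈ 0.081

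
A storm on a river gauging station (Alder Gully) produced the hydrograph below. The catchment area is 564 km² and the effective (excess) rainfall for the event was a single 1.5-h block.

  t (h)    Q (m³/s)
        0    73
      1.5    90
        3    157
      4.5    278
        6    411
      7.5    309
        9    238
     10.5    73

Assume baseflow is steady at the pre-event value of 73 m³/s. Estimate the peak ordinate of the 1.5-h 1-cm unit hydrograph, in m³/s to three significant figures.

Direct runoff: 0.0, 17.0, 84.0, 205.0, 338.0, 236.0, 165.0, 0.0 m³/s; ΣQ_DR = 1045 m³/s, peak = 338.0 m³/s.
Runoff depth d = ΣQ_DR·Δt / A = 1045 × 5400 / (564 km²) = 10.01 mm.
The 1-cm UH is the DRH scaled by (10 mm)/d, so U_p = 338.0 × 10/10.01 = 338 m³/s.

U_p ≈ 338 m³/s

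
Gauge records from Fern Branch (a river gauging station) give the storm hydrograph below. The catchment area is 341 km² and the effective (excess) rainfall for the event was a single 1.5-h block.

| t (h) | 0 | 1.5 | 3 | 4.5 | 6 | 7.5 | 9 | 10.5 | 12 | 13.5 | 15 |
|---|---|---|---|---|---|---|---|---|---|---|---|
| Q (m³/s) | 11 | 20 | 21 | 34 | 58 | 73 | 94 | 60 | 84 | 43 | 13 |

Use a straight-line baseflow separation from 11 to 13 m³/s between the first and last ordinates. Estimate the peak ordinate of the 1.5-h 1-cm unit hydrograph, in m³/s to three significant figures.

U_p ≈ 136 m³/s

Direct runoff: 0.00, 8.80, 9.60, 22.40, 46.20, 61.00, 81.80, 47.60, 71.40, 30.20, 0.00 m³/s; ΣQ_DR = 379.0 m³/s, peak = 81.80 m³/s.
Runoff depth d = ΣQ_DR·Δt / A = 379.0 × 5400 / (341 km²) = 6.002 mm.
The 1-cm UH is the DRH scaled by (10 mm)/d, so U_p = 81.80 × 10/6.002 = 136 m³/s.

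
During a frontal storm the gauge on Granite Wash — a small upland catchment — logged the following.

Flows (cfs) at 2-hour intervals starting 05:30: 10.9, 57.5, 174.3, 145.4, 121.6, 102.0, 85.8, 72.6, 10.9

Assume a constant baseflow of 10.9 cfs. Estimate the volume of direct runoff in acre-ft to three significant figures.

Direct-runoff ordinates (Q − Q_b): 0.0, 46.6, 163.4, 134.5, 110.7, 91.1, 74.9, 61.7, 0.0 cfs.
ΣQ_DR = 682.9 cfs.
With Δt = 2 h = 7200 s, V = ΣQ_DR · Δt = 682.9 × 7200 = 4.92 × 10^6 ft³ = 113 acre-ft.

V ≈ 113 acre-ft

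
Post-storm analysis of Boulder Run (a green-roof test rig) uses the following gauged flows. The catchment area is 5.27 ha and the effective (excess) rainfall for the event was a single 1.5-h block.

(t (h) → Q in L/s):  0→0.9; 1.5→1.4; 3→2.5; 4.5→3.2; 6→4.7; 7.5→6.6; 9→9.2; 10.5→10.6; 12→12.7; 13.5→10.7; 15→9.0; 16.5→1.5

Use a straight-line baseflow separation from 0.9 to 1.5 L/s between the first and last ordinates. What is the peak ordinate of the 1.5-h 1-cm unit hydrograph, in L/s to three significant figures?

U_p ≈ 18.9 L/s

Direct runoff: 0.00, 0.45, 1.49, 2.14, 3.58, 5.43, 7.97, 9.32, 11.36, 9.31, 7.55, 0.00 L/s; ΣQ_DR = 58.60 L/s, peak = 11.36 L/s.
Runoff depth d = ΣQ_DR·Δt / A = 58.60 × 5400 / (5.27 ha) = 6.005 mm.
The 1-cm UH is the DRH scaled by (10 mm)/d, so U_p = 11.36 × 10/6.005 = 18.9 L/s.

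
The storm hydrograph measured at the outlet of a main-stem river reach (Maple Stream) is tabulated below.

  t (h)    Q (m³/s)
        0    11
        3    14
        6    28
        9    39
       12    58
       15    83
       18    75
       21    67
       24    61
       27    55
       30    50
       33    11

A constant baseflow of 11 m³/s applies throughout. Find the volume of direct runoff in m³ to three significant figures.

V ≈ 4.54 × 10^6 m³

Direct-runoff ordinates (Q − Q_b): 0.0, 3.0, 17.0, 28.0, 47.0, 72.0, 64.0, 56.0, 50.0, 44.0, 39.0, 0.0 m³/s.
ΣQ_DR = 420.0 m³/s.
With Δt = 3 h = 10800 s, V = ΣQ_DR · Δt = 420.0 × 10800 = 4.54 × 10^6 m³.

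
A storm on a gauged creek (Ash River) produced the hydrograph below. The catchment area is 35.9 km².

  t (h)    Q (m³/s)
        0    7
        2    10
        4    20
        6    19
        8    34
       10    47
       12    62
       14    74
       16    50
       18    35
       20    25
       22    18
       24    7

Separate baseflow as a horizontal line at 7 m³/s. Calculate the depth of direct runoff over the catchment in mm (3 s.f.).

Direct runoff: 0.0, 3.0, 13.0, 12.0, 27.0, 40.0, 55.0, 67.0, 43.0, 28.0, 18.0, 11.0, 0.0 m³/s; ΣQ_DR = 317.0 m³/s.
V = ΣQ_DR · Δt = 317.0 × 7200 s = 2.282 × 10^6 m³.
Over A = 35.9 km², depth = V / A = 63.6 mm.

d ≈ 63.6 mm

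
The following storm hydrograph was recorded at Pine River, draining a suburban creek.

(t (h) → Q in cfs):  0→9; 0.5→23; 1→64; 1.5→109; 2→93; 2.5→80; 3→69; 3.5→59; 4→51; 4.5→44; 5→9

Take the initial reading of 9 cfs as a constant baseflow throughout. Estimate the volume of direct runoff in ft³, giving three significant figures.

V ≈ 9.20 × 10^5 ft³

Direct-runoff ordinates (Q − Q_b): 0.0, 14.0, 55.0, 100.0, 84.0, 71.0, 60.0, 50.0, 42.0, 35.0, 0.0 cfs.
ΣQ_DR = 511.0 cfs.
With Δt = 0.5 h = 1800 s, V = ΣQ_DR · Δt = 511.0 × 1800 = 9.20 × 10^5 ft³.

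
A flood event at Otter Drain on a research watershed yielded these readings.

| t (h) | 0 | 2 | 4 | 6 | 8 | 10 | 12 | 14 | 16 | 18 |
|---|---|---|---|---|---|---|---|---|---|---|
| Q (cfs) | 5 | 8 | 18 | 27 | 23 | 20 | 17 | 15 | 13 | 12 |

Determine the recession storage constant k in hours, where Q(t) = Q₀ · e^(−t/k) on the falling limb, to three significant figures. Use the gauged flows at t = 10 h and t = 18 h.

k ≈ 15.7 h

On the falling limb, Q drops from 20 to 12 cfs between t = 10 h and t = 18 h (Δt = 8 h).
k = −Δt / ln(Q₂/Q₁) = −8 / ln(12/20) = 15.7 h.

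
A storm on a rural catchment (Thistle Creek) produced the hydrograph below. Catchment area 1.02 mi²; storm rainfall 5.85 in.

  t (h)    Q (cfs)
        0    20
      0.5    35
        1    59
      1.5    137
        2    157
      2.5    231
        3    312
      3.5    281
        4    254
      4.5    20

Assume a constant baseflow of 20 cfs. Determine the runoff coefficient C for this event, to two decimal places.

ΣQ_DR = 1306 cfs; V = ΣQ_DR·Δt = 2.351 × 10^6 ft³.
Runoff depth d = V / A = 0.9920 in.
C = d / P = 0.9920 / 5.85 = 0.17.

C ≈ 0.17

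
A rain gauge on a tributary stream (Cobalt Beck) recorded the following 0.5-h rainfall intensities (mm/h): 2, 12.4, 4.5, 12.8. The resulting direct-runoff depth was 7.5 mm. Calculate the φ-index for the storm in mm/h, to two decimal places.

φ ≈ 5.10 mm/h

Only the 2 blocks with intensity above φ contribute runoff: 12.4, 12.8 mm/h.
Σ(I−φ)·Δt = d  ⇒  (12.4+12.8 − 2φ)·0.5 = 7.5
φ = (25.20 − 7.5/0.5) / 2 = 5.10 mm/h.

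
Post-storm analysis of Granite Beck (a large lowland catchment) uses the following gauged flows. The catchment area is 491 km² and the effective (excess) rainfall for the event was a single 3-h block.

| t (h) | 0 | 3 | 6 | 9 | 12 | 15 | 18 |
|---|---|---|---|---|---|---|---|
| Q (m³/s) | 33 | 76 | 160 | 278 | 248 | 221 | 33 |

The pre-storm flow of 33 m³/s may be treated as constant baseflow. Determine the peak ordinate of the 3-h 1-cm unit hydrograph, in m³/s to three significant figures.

U_p ≈ 136 m³/s

Direct runoff: 0.0, 43.0, 127.0, 245.0, 215.0, 188.0, 0.0 m³/s; ΣQ_DR = 818.0 m³/s, peak = 245.0 m³/s.
Runoff depth d = ΣQ_DR·Δt / A = 818.0 × 10800 / (491 km²) = 17.99 mm.
The 1-cm UH is the DRH scaled by (10 mm)/d, so U_p = 245.0 × 10/17.99 = 136 m³/s.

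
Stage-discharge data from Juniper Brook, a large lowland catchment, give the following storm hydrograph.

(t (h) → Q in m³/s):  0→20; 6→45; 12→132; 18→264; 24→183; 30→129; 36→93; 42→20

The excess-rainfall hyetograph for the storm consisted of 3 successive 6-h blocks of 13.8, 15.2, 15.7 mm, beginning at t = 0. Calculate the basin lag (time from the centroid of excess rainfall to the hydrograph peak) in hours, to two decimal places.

t_L ≈ 8.74 h

Centroid of excess rainfall: t_c = Σ P_i·t̄_i / ΣP_i = 9.2550 h (block centres at 3, 9, 15 h).
Hydrograph peak occurs at t = 18 h, so basin lag t_L = 18 − 9.2550 = 8.74 h.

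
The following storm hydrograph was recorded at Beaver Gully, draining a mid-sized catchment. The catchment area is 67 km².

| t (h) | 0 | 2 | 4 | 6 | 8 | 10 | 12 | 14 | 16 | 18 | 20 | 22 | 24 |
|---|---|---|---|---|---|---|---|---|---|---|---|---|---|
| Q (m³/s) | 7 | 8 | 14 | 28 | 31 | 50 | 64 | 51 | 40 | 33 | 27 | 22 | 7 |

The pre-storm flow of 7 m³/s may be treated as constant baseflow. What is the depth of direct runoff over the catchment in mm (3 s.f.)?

d ≈ 31.3 mm

Direct runoff: 0.0, 1.0, 7.0, 21.0, 24.0, 43.0, 57.0, 44.0, 33.0, 26.0, 20.0, 15.0, 0.0 m³/s; ΣQ_DR = 291.0 m³/s.
V = ΣQ_DR · Δt = 291.0 × 7200 s = 2.095 × 10^6 m³.
Over A = 67 km², depth = V / A = 31.3 mm.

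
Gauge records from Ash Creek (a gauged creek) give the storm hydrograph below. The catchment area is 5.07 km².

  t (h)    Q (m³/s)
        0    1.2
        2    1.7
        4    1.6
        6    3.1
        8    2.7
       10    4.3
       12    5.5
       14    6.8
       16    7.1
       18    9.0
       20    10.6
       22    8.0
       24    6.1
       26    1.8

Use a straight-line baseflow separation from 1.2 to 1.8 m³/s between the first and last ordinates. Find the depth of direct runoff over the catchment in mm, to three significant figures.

Direct runoff: 0.00, 0.45, 0.31, 1.76, 1.32, 2.87, 4.02, 5.28, 5.53, 7.38, 8.94, 6.29, 4.35, 0.00 m³/s; ΣQ_DR = 48.50 m³/s.
V = ΣQ_DR · Δt = 48.50 × 7200 s = 3.492 × 10^5 m³.
Over A = 5.07 km², depth = V / A = 68.9 mm.

d ≈ 68.9 mm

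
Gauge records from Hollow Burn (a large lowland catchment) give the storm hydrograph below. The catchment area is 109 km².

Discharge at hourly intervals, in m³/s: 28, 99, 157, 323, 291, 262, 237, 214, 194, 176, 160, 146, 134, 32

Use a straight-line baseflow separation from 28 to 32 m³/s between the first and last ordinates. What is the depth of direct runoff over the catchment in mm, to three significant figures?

d ≈ 67.1 mm

Direct runoff: 0.00, 70.69, 128.38, 294.08, 261.77, 232.46, 207.15, 183.85, 163.54, 145.23, 128.92, 114.62, 102.31, 0.00 m³/s; ΣQ_DR = 2033 m³/s.
V = ΣQ_DR · Δt = 2033 × 3600 s = 7.319 × 10^6 m³.
Over A = 109 km², depth = V / A = 67.1 mm.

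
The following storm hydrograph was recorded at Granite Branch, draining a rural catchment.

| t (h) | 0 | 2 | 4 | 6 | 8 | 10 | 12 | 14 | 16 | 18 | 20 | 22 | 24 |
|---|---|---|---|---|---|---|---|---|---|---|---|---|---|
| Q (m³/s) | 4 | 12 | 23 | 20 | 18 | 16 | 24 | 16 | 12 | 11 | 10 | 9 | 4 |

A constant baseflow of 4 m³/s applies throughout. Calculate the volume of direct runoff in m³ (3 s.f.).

Direct-runoff ordinates (Q − Q_b): 0.0, 8.0, 19.0, 16.0, 14.0, 12.0, 20.0, 12.0, 8.0, 7.0, 6.0, 5.0, 0.0 m³/s.
ΣQ_DR = 127.0 m³/s.
With Δt = 2 h = 7200 s, V = ΣQ_DR · Δt = 127.0 × 7200 = 9.14 × 10^5 m³.

V ≈ 9.14 × 10^5 m³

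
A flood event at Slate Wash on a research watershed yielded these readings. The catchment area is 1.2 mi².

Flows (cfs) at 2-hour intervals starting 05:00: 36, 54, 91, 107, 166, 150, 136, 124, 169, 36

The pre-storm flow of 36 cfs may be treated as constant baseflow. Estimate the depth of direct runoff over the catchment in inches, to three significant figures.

Direct runoff: 0.0, 18.0, 55.0, 71.0, 130.0, 114.0, 100.0, 88.0, 133.0, 0.0 cfs; ΣQ_DR = 709.0 cfs.
V = ΣQ_DR · Δt = 709.0 × 7200 s = 5.105 × 10^6 ft³.
Over A = 1.2 mi², depth = V / A = 1.83 in.

d ≈ 1.83 in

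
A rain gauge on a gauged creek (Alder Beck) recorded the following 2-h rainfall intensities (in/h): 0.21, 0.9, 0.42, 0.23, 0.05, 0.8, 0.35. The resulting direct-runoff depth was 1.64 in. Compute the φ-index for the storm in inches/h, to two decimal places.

Only the 2 blocks with intensity above φ contribute runoff: 0.9, 0.8 in/h.
Σ(I−φ)·Δt = d  ⇒  (0.9+0.8 − 2φ)·2 = 1.64
φ = (1.700 − 1.64/2) / 2 = 0.44 in/h.

φ ≈ 0.44 in/h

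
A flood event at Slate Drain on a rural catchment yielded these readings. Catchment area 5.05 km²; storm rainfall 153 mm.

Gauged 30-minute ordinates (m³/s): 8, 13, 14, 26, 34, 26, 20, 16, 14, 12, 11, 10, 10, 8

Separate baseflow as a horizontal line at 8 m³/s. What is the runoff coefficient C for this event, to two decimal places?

C ≈ 0.26

ΣQ_DR = 110.0 m³/s; V = ΣQ_DR·Δt = 1.980 × 10^5 m³.
Runoff depth d = V / A = 39.21 mm.
C = d / P = 39.21 / 153 = 0.26.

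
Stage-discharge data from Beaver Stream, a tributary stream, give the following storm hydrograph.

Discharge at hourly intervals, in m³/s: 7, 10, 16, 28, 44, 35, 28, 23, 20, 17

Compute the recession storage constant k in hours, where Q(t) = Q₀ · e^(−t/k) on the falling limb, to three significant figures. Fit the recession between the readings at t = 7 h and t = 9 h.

On the falling limb, Q drops from 23 to 17 m³/s between t = 7 h and t = 9 h (Δt = 2 h).
k = −Δt / ln(Q₂/Q₁) = −2 / ln(17/23) = 6.62 h.

k ≈ 6.62 h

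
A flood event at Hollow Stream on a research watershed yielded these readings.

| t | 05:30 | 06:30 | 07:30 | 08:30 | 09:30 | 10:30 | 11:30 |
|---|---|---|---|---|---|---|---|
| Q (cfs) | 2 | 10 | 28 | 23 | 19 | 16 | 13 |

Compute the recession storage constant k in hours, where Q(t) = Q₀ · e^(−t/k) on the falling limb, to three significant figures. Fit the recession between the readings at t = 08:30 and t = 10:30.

k ≈ 5.51 h

On the falling limb, Q drops from 23 to 16 cfs between t = 08:30 and t = 10:30 (Δt = 2 h).
k = −Δt / ln(Q₂/Q₁) = −2 / ln(16/23) = 5.51 h.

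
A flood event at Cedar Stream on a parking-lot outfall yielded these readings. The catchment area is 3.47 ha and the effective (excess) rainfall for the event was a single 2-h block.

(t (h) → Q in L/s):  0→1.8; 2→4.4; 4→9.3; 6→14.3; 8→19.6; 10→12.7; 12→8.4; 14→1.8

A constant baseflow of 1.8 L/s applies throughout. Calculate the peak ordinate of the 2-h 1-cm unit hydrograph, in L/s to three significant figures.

Direct runoff: 0.0, 2.6, 7.5, 12.5, 17.8, 10.9, 6.6, 0.0 L/s; ΣQ_DR = 57.90 L/s, peak = 17.8 L/s.
Runoff depth d = ΣQ_DR·Δt / A = 57.90 × 7200 / (3.47 ha) = 12.01 mm.
The 1-cm UH is the DRH scaled by (10 mm)/d, so U_p = 17.8 × 10/12.01 = 14.8 L/s.

U_p ≈ 14.8 L/s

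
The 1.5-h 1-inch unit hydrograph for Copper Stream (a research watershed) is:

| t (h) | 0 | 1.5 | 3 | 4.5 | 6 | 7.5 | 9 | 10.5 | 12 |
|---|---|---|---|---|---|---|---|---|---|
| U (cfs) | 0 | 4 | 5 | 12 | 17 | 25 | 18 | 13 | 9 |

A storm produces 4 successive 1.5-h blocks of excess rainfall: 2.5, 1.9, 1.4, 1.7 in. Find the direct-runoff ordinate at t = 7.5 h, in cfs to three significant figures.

By discrete convolution, Q_j = Σ (P_i / 1 in) · U_{j−i}.
At t = 7.5 h (j=5): Q = (2.5/1)·25 + (1.9/1)·17 + (1.4/1)·12 + (1.7/1)·5 = 120 cfs.

Q ≈ 120 cfs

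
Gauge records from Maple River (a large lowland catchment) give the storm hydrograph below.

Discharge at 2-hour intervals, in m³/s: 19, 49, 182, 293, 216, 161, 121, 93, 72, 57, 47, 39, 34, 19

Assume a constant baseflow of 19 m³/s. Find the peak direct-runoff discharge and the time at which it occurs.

Subtracting baseflow gives direct-runoff ordinates: 0.0, 30.0, 163.0, 274.0, 197.0, 142.0, 102.0, 74.0, 53.0, 38.0, 28.0, 20.0, 15.0, 0.0 m³/s.
The maximum is 274.0 m³/s, occurring at the reading for t = 6 h.

Q_p = 274.0 m³/s at t = 6 h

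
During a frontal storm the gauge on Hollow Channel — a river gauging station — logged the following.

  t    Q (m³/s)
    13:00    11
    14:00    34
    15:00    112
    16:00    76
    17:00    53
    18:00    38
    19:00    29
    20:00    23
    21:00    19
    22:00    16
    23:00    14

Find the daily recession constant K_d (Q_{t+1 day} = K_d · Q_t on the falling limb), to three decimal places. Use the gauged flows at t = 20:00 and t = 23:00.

Between t = 20:00 and t = 23:00 the flow falls from 23 to 14 m³/s over 3×1 h = 3 h.
Per-interval ratio K = (14/23)^(1/3) = 0.8475; K_d = K^(24/1) = 0.019.

K_d ≈ 0.019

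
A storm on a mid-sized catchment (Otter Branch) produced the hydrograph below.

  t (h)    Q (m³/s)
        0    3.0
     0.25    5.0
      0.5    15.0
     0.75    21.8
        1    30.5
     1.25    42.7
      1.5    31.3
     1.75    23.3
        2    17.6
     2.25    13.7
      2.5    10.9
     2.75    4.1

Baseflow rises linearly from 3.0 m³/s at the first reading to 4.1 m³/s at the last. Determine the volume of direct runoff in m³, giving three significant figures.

V ≈ 1.59 × 10^5 m³

Direct-runoff ordinates (Q − Q_b): 0.00, 1.90, 11.80, 18.50, 27.10, 39.20, 27.70, 19.60, 13.80, 9.80, 6.90, 0.00 m³/s.
ΣQ_DR = 176.3 m³/s.
With Δt = 0.25 h = 900 s, V = ΣQ_DR · Δt = 176.3 × 900 = 1.59 × 10^5 m³.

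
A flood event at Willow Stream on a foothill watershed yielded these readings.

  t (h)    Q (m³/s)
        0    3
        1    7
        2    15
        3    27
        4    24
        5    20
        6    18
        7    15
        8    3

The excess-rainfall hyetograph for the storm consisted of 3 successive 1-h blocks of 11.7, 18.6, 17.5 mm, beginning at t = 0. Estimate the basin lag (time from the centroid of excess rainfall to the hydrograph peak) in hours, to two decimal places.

t_L ≈ 1.38 h

Centroid of excess rainfall: t_c = Σ P_i·t̄_i / ΣP_i = 1.6213 h (block centres at 0.5, 1.5, 2.5 h).
Hydrograph peak occurs at t = 3 h, so basin lag t_L = 3 − 1.6213 = 1.38 h.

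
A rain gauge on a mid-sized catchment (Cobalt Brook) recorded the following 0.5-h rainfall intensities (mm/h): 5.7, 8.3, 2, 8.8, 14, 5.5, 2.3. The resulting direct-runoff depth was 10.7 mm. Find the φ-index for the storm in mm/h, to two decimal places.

Only the 5 blocks with intensity above φ contribute runoff: 5.7, 8.3, 8.8, 14, 5.5 mm/h.
Σ(I−φ)·Δt = d  ⇒  (5.7+8.3+8.8+14+5.5 − 5φ)·0.5 = 10.7
φ = (42.30 − 10.7/0.5) / 5 = 4.18 mm/h.

φ ≈ 4.18 mm/h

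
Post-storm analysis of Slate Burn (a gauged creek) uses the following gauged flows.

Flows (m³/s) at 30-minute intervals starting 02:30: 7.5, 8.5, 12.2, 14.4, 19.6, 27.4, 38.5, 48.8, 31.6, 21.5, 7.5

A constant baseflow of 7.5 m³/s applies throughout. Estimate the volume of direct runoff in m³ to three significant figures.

V ≈ 2.79 × 10^5 m³

Direct-runoff ordinates (Q − Q_b): 0.0, 1.0, 4.7, 6.9, 12.1, 19.9, 31.0, 41.3, 24.1, 14.0, 0.0 m³/s.
ΣQ_DR = 155.0 m³/s.
With Δt = 0.5 h = 1800 s, V = ΣQ_DR · Δt = 155.0 × 1800 = 2.79 × 10^5 m³.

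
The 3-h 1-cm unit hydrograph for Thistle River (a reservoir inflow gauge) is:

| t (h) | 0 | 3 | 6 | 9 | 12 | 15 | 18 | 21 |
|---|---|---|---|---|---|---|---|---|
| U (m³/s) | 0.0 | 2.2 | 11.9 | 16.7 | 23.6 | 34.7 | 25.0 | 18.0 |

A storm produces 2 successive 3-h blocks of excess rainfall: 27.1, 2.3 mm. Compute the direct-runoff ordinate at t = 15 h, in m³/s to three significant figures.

Q ≈ 99.5 m³/s

By discrete convolution, Q_j = Σ (P_i / 10 mm) · U_{j−i}.
At t = 15 h (j=5): Q = (27.1/10)·34.7 + (2.3/10)·23.6 = 99.5 m³/s.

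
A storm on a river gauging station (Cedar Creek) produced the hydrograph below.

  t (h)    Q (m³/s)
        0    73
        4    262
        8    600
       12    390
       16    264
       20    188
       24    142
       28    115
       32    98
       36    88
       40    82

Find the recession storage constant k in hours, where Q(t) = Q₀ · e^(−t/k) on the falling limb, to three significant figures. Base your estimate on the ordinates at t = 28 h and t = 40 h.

k ≈ 35.5 h

On the falling limb, Q drops from 115 to 82 m³/s between t = 28 h and t = 40 h (Δt = 12 h).
k = −Δt / ln(Q₂/Q₁) = −12 / ln(82/115) = 35.5 h.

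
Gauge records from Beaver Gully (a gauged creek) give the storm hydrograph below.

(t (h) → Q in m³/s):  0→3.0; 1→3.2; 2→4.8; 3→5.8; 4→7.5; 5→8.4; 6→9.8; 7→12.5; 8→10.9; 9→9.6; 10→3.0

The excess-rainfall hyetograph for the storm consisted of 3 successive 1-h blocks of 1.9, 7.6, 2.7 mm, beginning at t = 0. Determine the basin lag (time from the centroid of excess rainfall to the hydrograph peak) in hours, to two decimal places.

Centroid of excess rainfall: t_c = Σ P_i·t̄_i / ΣP_i = 1.5656 h (block centres at 0.5, 1.5, 2.5 h).
Hydrograph peak occurs at t = 7 h, so basin lag t_L = 7 − 1.5656 = 5.43 h.

t_L ≈ 5.43 h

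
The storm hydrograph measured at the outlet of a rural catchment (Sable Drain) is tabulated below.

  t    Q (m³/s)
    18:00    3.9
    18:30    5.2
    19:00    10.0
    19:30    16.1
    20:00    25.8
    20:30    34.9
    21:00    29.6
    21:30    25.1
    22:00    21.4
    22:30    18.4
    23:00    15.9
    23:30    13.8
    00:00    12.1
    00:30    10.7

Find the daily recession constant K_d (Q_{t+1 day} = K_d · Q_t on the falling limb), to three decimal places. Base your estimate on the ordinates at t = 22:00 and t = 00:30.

K_d ≈ 0.001

Between t = 22:00 and t = 00:30 the flow falls from 21.4 to 10.7 m³/s over 5×0.5 h = 2.5 h.
Per-interval ratio K = (10.7/21.4)^(1/5) = 0.8706; K_d = K^(24/0.5) = 0.001.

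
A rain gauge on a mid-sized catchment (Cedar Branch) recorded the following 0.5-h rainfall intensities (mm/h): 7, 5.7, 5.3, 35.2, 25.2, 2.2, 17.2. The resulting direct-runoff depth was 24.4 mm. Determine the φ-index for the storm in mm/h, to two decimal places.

Only the 3 blocks with intensity above φ contribute runoff: 35.2, 25.2, 17.2 mm/h.
Σ(I−φ)·Δt = d  ⇒  (35.2+25.2+17.2 − 3φ)·0.5 = 24.4
φ = (77.60 − 24.4/0.5) / 3 = 9.60 mm/h.

φ ≈ 9.60 mm/h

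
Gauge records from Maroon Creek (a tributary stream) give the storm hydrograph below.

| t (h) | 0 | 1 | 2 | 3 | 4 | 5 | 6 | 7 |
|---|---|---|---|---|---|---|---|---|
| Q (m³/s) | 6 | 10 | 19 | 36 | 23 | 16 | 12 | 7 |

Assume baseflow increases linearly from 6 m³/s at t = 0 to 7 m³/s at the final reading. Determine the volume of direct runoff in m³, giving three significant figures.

Direct-runoff ordinates (Q − Q_b): 0.00, 3.86, 12.71, 29.57, 16.43, 9.29, 5.14, 0.00 m³/s.
ΣQ_DR = 77.00 m³/s.
With Δt = 1 h = 3600 s, V = ΣQ_DR · Δt = 77.00 × 3600 = 2.77 × 10^5 m³.

V ≈ 2.77 × 10^5 m³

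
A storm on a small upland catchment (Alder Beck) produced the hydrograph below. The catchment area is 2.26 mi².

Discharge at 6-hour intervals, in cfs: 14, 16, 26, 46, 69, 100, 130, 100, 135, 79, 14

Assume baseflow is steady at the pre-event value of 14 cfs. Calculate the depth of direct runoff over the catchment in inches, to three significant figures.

d ≈ 2.37 in

Direct runoff: 0.0, 2.0, 12.0, 32.0, 55.0, 86.0, 116.0, 86.0, 121.0, 65.0, 0.0 cfs; ΣQ_DR = 575.0 cfs.
V = ΣQ_DR · Δt = 575.0 × 21600 s = 1.242 × 10^7 ft³.
Over A = 2.26 mi², depth = V / A = 2.37 in.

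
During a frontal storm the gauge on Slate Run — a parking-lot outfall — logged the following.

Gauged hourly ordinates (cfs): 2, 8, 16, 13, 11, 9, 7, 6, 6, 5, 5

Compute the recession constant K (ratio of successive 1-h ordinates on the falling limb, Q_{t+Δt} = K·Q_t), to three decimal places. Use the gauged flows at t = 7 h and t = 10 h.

Using the recession-limb readings at t = 7 h and t = 10 h: Q falls from 6 to 5 cfs over 3 intervals.
K = (Q₂/Q₁)^(1/3) = (5/6)^(1/3) = 0.941.

K ≈ 0.941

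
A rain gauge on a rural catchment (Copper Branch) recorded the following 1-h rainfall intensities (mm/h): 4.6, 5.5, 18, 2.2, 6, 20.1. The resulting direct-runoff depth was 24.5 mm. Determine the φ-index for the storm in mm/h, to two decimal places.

Only the 2 blocks with intensity above φ contribute runoff: 18, 20.1 mm/h.
Σ(I−φ)·Δt = d  ⇒  (18+20.1 − 2φ)·1 = 24.5
φ = (38.10 − 24.5/1) / 2 = 6.80 mm/h.

φ ≈ 6.80 mm/h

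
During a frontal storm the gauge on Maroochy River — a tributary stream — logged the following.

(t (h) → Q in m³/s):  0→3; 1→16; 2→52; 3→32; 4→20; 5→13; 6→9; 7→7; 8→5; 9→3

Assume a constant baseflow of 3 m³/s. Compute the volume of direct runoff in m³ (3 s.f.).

Direct-runoff ordinates (Q − Q_b): 0.0, 13.0, 49.0, 29.0, 17.0, 10.0, 6.0, 4.0, 2.0, 0.0 m³/s.
ΣQ_DR = 130.0 m³/s.
With Δt = 1 h = 3600 s, V = ΣQ_DR · Δt = 130.0 × 3600 = 4.68 × 10^5 m³.

V ≈ 4.68 × 10^5 m³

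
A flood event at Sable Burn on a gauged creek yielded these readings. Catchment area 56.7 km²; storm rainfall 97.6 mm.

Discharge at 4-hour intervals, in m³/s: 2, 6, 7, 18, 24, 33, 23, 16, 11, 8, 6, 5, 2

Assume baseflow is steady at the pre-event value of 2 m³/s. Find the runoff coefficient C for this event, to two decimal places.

C ≈ 0.35

ΣQ_DR = 135.0 m³/s; V = ΣQ_DR·Δt = 1.944 × 10^6 m³.
Runoff depth d = V / A = 34.29 mm.
C = d / P = 34.29 / 97.6 = 0.35.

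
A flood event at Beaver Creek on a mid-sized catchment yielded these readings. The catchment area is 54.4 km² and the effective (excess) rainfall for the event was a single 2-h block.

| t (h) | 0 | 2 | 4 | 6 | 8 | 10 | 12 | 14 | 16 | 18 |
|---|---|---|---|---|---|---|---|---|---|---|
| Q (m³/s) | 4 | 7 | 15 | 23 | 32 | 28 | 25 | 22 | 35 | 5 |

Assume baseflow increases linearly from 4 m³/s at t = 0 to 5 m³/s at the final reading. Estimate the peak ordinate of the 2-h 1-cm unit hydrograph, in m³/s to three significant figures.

Direct runoff: 0.00, 2.89, 10.78, 18.67, 27.56, 23.44, 20.33, 17.22, 30.11, 0.00 m³/s; ΣQ_DR = 151.0 m³/s, peak = 30.11 m³/s.
Runoff depth d = ΣQ_DR·Δt / A = 151.0 × 7200 / (54.4 km²) = 19.99 mm.
The 1-cm UH is the DRH scaled by (10 mm)/d, so U_p = 30.11 × 10/19.99 = 15.1 m³/s.

U_p ≈ 15.1 m³/s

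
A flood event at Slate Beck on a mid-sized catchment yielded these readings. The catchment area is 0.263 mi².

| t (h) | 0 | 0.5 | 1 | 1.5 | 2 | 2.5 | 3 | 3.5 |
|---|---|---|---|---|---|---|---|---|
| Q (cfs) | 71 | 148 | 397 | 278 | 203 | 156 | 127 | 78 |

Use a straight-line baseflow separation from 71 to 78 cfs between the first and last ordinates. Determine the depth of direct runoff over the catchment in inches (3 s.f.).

d ≈ 2.54 in

Direct runoff: 0.00, 76.00, 324.00, 204.00, 128.00, 80.00, 50.00, 0.00 cfs; ΣQ_DR = 862.0 cfs.
V = ΣQ_DR · Δt = 862.0 × 1800 s = 1.552 × 10^6 ft³.
Over A = 0.263 mi², depth = V / A = 2.54 in.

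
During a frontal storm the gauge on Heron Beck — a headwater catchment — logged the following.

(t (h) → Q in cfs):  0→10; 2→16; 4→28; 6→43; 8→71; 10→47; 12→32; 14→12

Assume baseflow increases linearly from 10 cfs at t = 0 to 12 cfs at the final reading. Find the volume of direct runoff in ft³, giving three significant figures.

V ≈ 1.23 × 10^6 ft³

Direct-runoff ordinates (Q − Q_b): 0.00, 5.71, 17.43, 32.14, 59.86, 35.57, 20.29, 0.00 cfs.
ΣQ_DR = 171.0 cfs.
With Δt = 2 h = 7200 s, V = ΣQ_DR · Δt = 171.0 × 7200 = 1.23 × 10^6 ft³.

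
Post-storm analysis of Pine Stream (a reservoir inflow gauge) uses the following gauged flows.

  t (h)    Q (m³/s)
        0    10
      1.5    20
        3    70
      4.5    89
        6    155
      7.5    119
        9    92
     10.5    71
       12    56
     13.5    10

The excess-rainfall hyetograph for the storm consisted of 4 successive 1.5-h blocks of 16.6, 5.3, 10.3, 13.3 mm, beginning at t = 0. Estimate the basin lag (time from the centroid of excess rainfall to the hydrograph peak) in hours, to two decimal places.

Centroid of excess rainfall: t_c = Σ P_i·t̄_i / ΣP_i = 2.9192 h (block centres at 0.75, 2.25, 3.75, 5.25 h).
Hydrograph peak occurs at t = 6 h, so basin lag t_L = 6 − 2.9192 = 3.08 h.

t_L ≈ 3.08 h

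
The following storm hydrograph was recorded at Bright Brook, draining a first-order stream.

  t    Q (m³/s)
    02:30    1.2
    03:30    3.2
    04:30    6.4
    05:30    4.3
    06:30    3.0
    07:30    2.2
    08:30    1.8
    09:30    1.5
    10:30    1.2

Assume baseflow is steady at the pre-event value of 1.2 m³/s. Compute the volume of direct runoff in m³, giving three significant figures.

V ≈ 50400 m³

Direct-runoff ordinates (Q − Q_b): 0.0, 2.0, 5.2, 3.1, 1.8, 1.0, 0.6, 0.3, 0.0 m³/s.
ΣQ_DR = 14.00 m³/s.
With Δt = 1 h = 3600 s, V = ΣQ_DR · Δt = 14.00 × 3600 = 50400 m³.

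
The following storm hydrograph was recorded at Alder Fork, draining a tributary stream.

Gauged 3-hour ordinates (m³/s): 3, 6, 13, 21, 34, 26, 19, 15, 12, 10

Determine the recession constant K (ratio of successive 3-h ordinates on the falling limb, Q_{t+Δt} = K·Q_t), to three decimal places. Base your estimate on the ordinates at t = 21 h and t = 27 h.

Using the recession-limb readings at t = 21 h and t = 27 h: Q falls from 15 to 10 m³/s over 2 intervals.
K = (Q₂/Q₁)^(1/2) = (10/15)^(1/2) = 0.816.

K ≈ 0.816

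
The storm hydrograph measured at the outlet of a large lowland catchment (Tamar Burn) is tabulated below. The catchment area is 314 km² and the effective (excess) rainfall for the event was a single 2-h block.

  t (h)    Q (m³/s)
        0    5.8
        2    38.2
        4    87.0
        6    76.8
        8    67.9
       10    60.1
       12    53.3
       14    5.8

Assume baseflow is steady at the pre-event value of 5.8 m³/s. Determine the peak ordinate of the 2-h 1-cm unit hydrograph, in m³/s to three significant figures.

Direct runoff: 0.0, 32.4, 81.2, 71.0, 62.1, 54.3, 47.5, 0.0 m³/s; ΣQ_DR = 348.5 m³/s, peak = 81.2 m³/s.
Runoff depth d = ΣQ_DR·Δt / A = 348.5 × 7200 / (314 km²) = 7.991 mm.
The 1-cm UH is the DRH scaled by (10 mm)/d, so U_p = 81.2 × 10/7.991 = 102 m³/s.

U_p ≈ 102 m³/s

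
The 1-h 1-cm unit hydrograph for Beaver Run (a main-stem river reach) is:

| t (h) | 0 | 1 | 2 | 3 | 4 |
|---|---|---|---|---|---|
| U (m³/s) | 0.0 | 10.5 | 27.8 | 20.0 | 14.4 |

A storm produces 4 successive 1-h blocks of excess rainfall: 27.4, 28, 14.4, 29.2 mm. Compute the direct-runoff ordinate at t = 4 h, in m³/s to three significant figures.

Q ≈ 166 m³/s

By discrete convolution, Q_j = Σ (P_i / 10 mm) · U_{j−i}.
At t = 4 h (j=4): Q = (27.4/10)·14.4 + (28/10)·20.0 + (14.4/10)·27.8 + (29.2/10)·10.5 = 166 m³/s.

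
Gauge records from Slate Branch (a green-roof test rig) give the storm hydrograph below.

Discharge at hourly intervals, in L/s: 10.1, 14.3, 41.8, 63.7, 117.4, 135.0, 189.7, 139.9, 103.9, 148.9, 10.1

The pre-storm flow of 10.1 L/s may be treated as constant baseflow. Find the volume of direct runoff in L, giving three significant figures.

V ≈ 3.11 × 10^6 L

Direct-runoff ordinates (Q − Q_b): 0.0, 4.2, 31.7, 53.6, 107.3, 124.9, 179.6, 129.8, 93.8, 138.8, 0.0 L/s.
ΣQ_DR = 863.7 L/s.
With Δt = 1 h = 3600 s, V = ΣQ_DR · Δt = 863.7 × 3600 = 3.11 × 10^6 L.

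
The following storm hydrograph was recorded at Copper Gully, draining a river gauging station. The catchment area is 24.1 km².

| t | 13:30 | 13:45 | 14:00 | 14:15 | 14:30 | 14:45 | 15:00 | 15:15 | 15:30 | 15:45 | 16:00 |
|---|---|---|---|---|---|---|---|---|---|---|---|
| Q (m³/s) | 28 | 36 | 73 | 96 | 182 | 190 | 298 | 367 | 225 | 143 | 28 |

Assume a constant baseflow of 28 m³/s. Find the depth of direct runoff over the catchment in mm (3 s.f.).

d ≈ 50.7 mm

Direct runoff: 0.0, 8.0, 45.0, 68.0, 154.0, 162.0, 270.0, 339.0, 197.0, 115.0, 0.0 m³/s; ΣQ_DR = 1358 m³/s.
V = ΣQ_DR · Δt = 1358 × 900 s = 1.222 × 10^6 m³.
Over A = 24.1 km², depth = V / A = 50.7 mm.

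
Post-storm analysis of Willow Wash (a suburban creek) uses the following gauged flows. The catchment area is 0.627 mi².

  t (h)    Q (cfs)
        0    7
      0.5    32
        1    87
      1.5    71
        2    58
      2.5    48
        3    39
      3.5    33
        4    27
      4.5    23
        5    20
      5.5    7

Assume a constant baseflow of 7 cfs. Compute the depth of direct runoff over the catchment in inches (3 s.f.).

Direct runoff: 0.0, 25.0, 80.0, 64.0, 51.0, 41.0, 32.0, 26.0, 20.0, 16.0, 13.0, 0.0 cfs; ΣQ_DR = 368.0 cfs.
V = ΣQ_DR · Δt = 368.0 × 1800 s = 6.624 × 10^5 ft³.
Over A = 0.627 mi², depth = V / A = 0.455 in.

d ≈ 0.455 in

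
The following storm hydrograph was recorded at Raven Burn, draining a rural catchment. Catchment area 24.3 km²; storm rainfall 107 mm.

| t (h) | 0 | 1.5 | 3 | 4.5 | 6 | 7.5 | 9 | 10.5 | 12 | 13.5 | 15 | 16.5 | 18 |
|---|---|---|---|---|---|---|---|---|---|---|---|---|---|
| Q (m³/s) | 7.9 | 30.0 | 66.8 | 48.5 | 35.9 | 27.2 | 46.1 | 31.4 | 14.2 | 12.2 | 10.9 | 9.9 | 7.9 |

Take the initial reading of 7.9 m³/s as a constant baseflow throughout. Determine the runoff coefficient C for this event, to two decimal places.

ΣQ_DR = 246.2 m³/s; V = ΣQ_DR·Δt = 1.329 × 10^6 m³.
Runoff depth d = V / A = 54.71 mm.
C = d / P = 54.71 / 107 = 0.51.

C ≈ 0.51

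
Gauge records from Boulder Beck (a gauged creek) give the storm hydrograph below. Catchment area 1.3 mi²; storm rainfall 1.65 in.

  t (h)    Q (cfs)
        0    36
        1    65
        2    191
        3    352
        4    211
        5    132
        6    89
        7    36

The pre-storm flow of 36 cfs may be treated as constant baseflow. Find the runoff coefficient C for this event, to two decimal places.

ΣQ_DR = 824.0 cfs; V = ΣQ_DR·Δt = 2.966 × 10^6 ft³.
Runoff depth d = V / A = 0.9822 in.
C = d / P = 0.9822 / 1.65 = 0.60.

C ≈ 0.60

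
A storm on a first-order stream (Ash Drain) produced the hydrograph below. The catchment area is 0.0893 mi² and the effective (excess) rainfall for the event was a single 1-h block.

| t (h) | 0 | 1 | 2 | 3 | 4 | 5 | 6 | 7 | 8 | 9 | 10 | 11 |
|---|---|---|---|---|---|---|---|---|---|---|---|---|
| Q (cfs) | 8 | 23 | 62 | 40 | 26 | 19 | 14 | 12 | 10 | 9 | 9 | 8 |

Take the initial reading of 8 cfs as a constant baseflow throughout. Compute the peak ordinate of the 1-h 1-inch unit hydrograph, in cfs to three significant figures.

Direct runoff: 0.0, 15.0, 54.0, 32.0, 18.0, 11.0, 6.0, 4.0, 2.0, 1.0, 1.0, 0.0 cfs; ΣQ_DR = 144.0 cfs, peak = 54.0 cfs.
Runoff depth d = ΣQ_DR·Δt / A = 144.0 × 3600 / (0.0893 mi²) = 2.499 in.
The 1-inch UH is the DRH scaled by (1 in)/d, so U_p = 54.0 × 1/2.499 = 21.6 cfs.

U_p ≈ 21.6 cfs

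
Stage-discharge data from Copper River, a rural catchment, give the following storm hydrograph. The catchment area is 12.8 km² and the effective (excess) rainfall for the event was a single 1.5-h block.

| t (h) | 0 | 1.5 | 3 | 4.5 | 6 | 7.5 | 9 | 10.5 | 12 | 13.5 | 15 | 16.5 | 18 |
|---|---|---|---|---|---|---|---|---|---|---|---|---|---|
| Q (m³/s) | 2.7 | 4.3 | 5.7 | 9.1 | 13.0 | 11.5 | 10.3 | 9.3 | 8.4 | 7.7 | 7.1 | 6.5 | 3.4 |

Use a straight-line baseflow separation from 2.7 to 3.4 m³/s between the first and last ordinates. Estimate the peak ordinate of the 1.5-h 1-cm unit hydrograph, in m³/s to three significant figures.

Direct runoff: 0.00, 1.54, 2.88, 6.22, 10.07, 8.51, 7.25, 6.19, 5.23, 4.47, 3.82, 3.16, 0.00 m³/s; ΣQ_DR = 59.35 m³/s, peak = 10.07 m³/s.
Runoff depth d = ΣQ_DR·Δt / A = 59.35 × 5400 / (12.8 km²) = 25.04 mm.
The 1-cm UH is the DRH scaled by (10 mm)/d, so U_p = 10.07 × 10/25.04 = 4.02 m³/s.

U_p ≈ 4.02 m³/s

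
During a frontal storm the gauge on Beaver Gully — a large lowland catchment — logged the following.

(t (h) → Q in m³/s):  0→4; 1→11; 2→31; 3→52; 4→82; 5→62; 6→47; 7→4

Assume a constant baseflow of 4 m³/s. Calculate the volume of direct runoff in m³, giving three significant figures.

Direct-runoff ordinates (Q − Q_b): 0.0, 7.0, 27.0, 48.0, 78.0, 58.0, 43.0, 0.0 m³/s.
ΣQ_DR = 261.0 m³/s.
With Δt = 1 h = 3600 s, V = ΣQ_DR · Δt = 261.0 × 3600 = 9.40 × 10^5 m³.

V ≈ 9.40 × 10^5 m³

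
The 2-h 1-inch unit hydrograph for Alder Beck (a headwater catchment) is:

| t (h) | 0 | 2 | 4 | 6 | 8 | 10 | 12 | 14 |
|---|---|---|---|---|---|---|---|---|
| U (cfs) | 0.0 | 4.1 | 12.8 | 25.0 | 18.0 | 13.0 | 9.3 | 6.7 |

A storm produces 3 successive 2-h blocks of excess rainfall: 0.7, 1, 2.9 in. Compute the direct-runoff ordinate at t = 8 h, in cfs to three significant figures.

Q ≈ 74.7 cfs

By discrete convolution, Q_j = Σ (P_i / 1 in) · U_{j−i}.
At t = 8 h (j=4): Q = (0.7/1)·18.0 + (1/1)·25.0 + (2.9/1)·12.8 = 74.7 cfs.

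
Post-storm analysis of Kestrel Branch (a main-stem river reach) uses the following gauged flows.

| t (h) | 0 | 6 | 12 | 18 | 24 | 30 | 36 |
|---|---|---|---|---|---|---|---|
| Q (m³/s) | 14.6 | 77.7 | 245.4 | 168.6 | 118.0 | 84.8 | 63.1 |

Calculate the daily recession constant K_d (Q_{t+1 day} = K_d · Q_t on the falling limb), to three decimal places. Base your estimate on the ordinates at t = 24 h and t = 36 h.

K_d ≈ 0.286

Between t = 24 h and t = 36 h the flow falls from 118.0 to 63.1 m³/s over 2×6 h = 12 h.
Per-interval ratio K = (63.1/118.0)^(1/2) = 0.7313; K_d = K^(24/6) = 0.286.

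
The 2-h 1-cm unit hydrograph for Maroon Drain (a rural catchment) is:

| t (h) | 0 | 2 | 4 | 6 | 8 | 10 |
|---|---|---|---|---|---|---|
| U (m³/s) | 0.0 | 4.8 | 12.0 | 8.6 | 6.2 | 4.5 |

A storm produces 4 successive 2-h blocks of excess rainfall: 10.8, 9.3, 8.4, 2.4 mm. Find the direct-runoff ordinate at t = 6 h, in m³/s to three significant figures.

Q ≈ 24.5 m³/s

By discrete convolution, Q_j = Σ (P_i / 10 mm) · U_{j−i}.
At t = 6 h (j=3): Q = (10.8/10)·8.6 + (9.3/10)·12.0 + (8.4/10)·4.8 + (2.4/10)·0.0 = 24.5 m³/s.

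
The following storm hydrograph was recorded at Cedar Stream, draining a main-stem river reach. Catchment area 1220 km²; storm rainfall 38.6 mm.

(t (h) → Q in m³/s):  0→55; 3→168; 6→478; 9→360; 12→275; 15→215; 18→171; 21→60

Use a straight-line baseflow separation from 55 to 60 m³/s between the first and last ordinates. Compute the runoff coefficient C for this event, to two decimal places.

C ≈ 0.30

ΣQ_DR = 1322 m³/s; V = ΣQ_DR·Δt = 1.428 × 10^7 m³.
Runoff depth d = V / A = 11.70 mm.
C = d / P = 11.70 / 38.6 = 0.30.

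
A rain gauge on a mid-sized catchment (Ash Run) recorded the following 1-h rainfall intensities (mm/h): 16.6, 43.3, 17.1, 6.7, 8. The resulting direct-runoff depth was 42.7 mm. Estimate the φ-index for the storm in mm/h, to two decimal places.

φ ≈ 11.43 mm/h

Only the 3 blocks with intensity above φ contribute runoff: 16.6, 43.3, 17.1 mm/h.
Σ(I−φ)·Δt = d  ⇒  (16.6+43.3+17.1 − 3φ)·1 = 42.7
φ = (77.00 − 42.7/1) / 3 = 11.43 mm/h.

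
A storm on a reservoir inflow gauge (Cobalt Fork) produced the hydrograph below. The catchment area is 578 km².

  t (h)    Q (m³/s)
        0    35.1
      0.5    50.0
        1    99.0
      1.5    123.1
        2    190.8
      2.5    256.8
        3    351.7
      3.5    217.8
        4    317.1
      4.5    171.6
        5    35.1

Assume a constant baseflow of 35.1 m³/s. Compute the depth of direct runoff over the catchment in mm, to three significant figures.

Direct runoff: 0.0, 14.9, 63.9, 88.0, 155.7, 221.7, 316.6, 182.7, 282.0, 136.5, 0.0 m³/s; ΣQ_DR = 1462 m³/s.
V = ΣQ_DR · Δt = 1462 × 1800 s = 2.632 × 10^6 m³.
Over A = 578 km², depth = V / A = 4.55 mm.

d ≈ 4.55 mm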